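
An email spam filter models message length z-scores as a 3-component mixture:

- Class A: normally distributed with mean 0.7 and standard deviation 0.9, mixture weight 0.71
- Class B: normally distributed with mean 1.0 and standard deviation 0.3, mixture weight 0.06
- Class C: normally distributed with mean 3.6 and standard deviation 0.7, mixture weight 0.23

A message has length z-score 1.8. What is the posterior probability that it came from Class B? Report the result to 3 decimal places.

Apply Bayes' rule: the posterior for each component is proportional to its prior times its likelihood at x.
Component likelihoods at x = 1.8:
  p_A = (1/(0.9·√(2π)))·exp(−(1.8−0.7)²/(2·0.9²)) = 0.443269·exp(-0.74691) = 0.210033
  p_B = (1/(0.3·√(2π)))·exp(−(1.8−1.0)²/(2·0.3²)) = 1.329808·exp(-3.55556) = 0.0379866
  p_C = (1/(0.7·√(2π)))·exp(−(1.8−3.6)²/(2·0.7²)) = 0.569918·exp(-3.30612) = 0.0208921
Weight by the priors:
  π_A·p_A = 0.71 × 0.210033 = 0.149123
  π_B·p_B = 0.06 × 0.0379866 = 0.0022792
  π_C·p_C = 0.23 × 0.0208921 = 0.00480517
Evidence: 0.149123 + 0.0022792 + 0.00480517 = 0.156208
Responsibility of Class B: 0.0022792 / 0.156208 ≈ 0.015

0.015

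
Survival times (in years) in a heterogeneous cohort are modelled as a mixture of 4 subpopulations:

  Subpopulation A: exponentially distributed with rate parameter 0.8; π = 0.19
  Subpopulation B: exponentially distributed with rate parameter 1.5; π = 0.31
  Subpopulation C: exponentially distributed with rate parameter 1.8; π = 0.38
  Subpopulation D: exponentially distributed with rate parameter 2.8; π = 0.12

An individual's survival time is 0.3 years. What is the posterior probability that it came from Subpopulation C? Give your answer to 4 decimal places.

0.4153

The responsibility of component k is π_k f_k(x) divided by Σ_j π_j f_j(x).
Evaluate each component's likelihood at the observed value:
  f_A = 0.629302
  f_B = 0.956442
  f_C = 1.04895
  f_D = 1.20879
Weight by the priors:
  π_A·f_A = 0.19 × 0.629302 = 0.119567
  π_B·f_B = 0.31 × 0.956442 = 0.296497
  π_C·f_C = 0.38 × 1.04895 = 0.3986
  π_D·f_D = 0.12 × 1.20879 = 0.145055
Marginal: 0.119567 + 0.296497 + 0.3986 + 0.145055 = 0.959719
P(Subpopulation C | x) ≈ 0.4153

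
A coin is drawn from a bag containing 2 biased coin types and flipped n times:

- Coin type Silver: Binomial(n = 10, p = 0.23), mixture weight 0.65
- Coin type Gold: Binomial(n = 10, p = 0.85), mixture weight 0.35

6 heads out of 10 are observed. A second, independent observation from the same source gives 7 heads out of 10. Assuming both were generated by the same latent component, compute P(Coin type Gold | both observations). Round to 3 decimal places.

0.993

The responsibility of component k is π_k f_k(x) divided by Σ_j π_j f_j(x).
Since both observations come from the same component, the likelihood for component k is f_k(x₁)·f_k(x₂).
  f_Silver = [C(10,6)·0.23^6·0.77^4 = 210·0.000148036·0.35153 = 0.0109282] × [0.0018653] = 2.03844e-05
  f_Gold = [C(10,6)·0.85^6·0.15^4 = 210·0.37715·0.00050625 = 0.0400957] × [0.129834] = 0.00520577
Prior × likelihood for each component:
  π_Silver·f_Silver = 0.65 × 2.03844e-05 = 1.32498e-05
  π_Gold·f_Gold = 0.35 × 0.00520577 = 0.00182202
Denominator: 1.32498e-05 + 0.00182202 = 0.00183527
Responsibility of Coin type Gold: 0.00182202 / 0.00183527 ≈ 0.993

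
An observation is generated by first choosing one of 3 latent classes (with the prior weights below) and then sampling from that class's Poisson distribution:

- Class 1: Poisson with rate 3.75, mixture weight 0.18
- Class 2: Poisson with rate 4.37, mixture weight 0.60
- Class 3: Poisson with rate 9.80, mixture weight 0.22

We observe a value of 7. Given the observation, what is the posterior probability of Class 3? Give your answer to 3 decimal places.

The responsibility of component k is P(Z=k) f_k(x) divided by Σ_j P(Z=j) f_j(x).
Evaluate each component's likelihood at the observed value:
  p_1 = e^(−3.75)·3.75^7/7! = 0.0486613
  p_2 = e^(−4.37)·4.37^7/7! = 0.0763964
  p_3 = e^(−9.80)·9.80^7/7! = 0.0955138
Weight by the priors:
  P(Z=1)·p_1 = 0.18 × 0.0486613 = 0.00875904
  P(Z=2)·p_2 = 0.60 × 0.0763964 = 0.0458378
  P(Z=3)·p_3 = 0.22 × 0.0955138 = 0.021013
Denominator: 0.00875904 + 0.0458378 + 0.021013 = 0.0756099
P(Class 3 | data) = 0.021013 / 0.0756099 ≈ 0.278

0.278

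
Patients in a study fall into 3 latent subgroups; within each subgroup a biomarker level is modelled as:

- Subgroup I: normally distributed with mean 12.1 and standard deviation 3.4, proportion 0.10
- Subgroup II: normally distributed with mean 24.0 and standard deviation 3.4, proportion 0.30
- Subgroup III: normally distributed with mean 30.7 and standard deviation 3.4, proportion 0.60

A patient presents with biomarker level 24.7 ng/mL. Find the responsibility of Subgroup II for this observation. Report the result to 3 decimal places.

0.699

By Bayes' theorem, P(k | x) = π_k f_k(x) / Σ_j π_j f_j(x).
Normal densities:
  L_I = (1/(3.4·√(2π)))·exp(−(24.7−12.1)²/(2·3.4²)) = 0.117336·exp(-6.86678) = 0.000122243
  L_II = (1/(3.4·√(2π)))·exp(−(24.7−24.0)²/(2·3.4²)) = 0.117336·exp(-0.02119) = 0.114875
  L_III = (1/(3.4·√(2π)))·exp(−(24.7−30.7)²/(2·3.4²)) = 0.117336·exp(-1.55709) = 0.0247283
Unnormalised posteriors:
  π_I·L_I = 0.10 × 0.000122243 = 1.22243e-05
  π_II·L_II = 0.30 × 0.114875 = 0.0344626
  π_III·L_III = 0.60 × 0.0247283 = 0.014837
Denominator: 1.22243e-05 + 0.0344626 + 0.014837 = 0.0493118
Responsibility of Subgroup II: 0.0344626 / 0.0493118 ≈ 0.699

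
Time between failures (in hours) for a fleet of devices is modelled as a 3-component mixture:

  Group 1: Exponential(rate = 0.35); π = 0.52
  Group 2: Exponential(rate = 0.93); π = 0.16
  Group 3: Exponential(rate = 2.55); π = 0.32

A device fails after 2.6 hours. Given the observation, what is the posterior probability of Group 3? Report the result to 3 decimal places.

The responsibility of component k is P(Z=k) f_k(x) divided by Σ_j P(Z=j) f_j(x).
Evaluate each component's likelihood at the observed value:
  L_1 = 0.35·e^(−0.35·2.6) = 0.35·e^(−0.9100) = 0.140883
  L_2 = 0.93·e^(−0.93·2.6) = 0.93·e^(−2.4180) = 0.0828627
  L_3 = 2.55·e^(−2.55·2.6) = 2.55·e^(−6.6300) = 0.00336642
Unnormalised posteriors:
  P(Z=1)·L_1 = 0.52 × 0.140883 = 0.0732594
  P(Z=2)·L_2 = 0.16 × 0.0828627 = 0.013258
  P(Z=3)·L_3 = 0.32 × 0.00336642 = 0.00107725
Normaliser: 0.0732594 + 0.013258 + 0.00107725 = 0.0875947
Responsibility of Group 3: 0.00107725 / 0.0875947 ≈ 0.012

0.012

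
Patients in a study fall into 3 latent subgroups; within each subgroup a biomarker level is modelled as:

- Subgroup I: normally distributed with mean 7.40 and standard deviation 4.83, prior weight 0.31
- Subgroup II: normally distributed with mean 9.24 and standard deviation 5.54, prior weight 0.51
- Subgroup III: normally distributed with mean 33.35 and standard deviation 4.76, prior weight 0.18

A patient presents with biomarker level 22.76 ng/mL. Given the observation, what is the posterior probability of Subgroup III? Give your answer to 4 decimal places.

Posterior ∝ prior × likelihood, so P(k | x) ∝ π_k f_k(x); normalise over all components.
Normal densities:
  p_I = (1/(4.83·√(2π)))·exp(−(22.76−7.40)²/(2·4.83²)) = 0.082597·exp(-5.05660) = 0.00052591
  p_II = (1/(5.54·√(2π)))·exp(−(22.76−9.24)²/(2·5.54²)) = 0.072011·exp(-2.97786) = 0.0036655
  p_III = (1/(4.76·√(2π)))·exp(−(22.76−33.35)²/(2·4.76²)) = 0.083811·exp(-2.47485) = 0.00705491
Multiply by the mixture weights:
  π_I·p_I = 0.31 × 0.00052591 = 0.000163032
  π_II·p_II = 0.51 × 0.0036655 = 0.00186941
  π_III·p_III = 0.18 × 0.00705491 = 0.00126988
Evidence: 0.000163032 + 0.00186941 + 0.00126988 = 0.00330232
Responsibility of Subgroup III: 0.00126988 / 0.00330232 ≈ 0.3845

0.3845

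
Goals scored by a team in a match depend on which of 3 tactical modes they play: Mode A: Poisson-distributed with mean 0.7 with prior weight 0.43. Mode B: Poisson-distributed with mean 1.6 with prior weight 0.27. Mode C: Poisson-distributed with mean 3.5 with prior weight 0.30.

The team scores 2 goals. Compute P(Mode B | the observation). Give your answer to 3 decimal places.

P(component k | x) = π_k·f_k(x) / marginal(x), where marginal(x) = Σ_j π_j·f_j(x).
Poisson probabilities:
  f_A = 0.121663
  f_B = 0.258428
  f_C = 0.184959
Unnormalised posteriors:
  π_A·f_A = 0.43 × 0.121663 = 0.0523153
  π_B·f_B = 0.27 × 0.258428 = 0.0697754
  π_C·f_C = 0.30 × 0.184959 = 0.0554877
Denominator: 0.0523153 + 0.0697754 + 0.0554877 = 0.177578
Responsibility of Mode B: 0.0697754 / 0.177578 ≈ 0.393

0.393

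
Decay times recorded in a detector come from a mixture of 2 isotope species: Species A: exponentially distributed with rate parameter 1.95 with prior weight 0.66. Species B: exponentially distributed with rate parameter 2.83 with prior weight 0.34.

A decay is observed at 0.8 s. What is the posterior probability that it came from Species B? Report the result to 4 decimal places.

0.2700

Posterior ∝ prior × likelihood, so P(k | x) ∝ π_k f_k(x); normalise over all components.
Evaluate each component's likelihood at the observed value:
  f_A = 1.95·e^(−1.95·0.8) = 1.95·e^(−1.5600) = 0.409765
  f_B = 2.83·e^(−2.83·0.8) = 2.83·e^(−2.2640) = 0.294133
Weight by the priors:
  π_A·f_A = 0.66 × 0.409765 = 0.270445
  π_B·f_B = 0.34 × 0.294133 = 0.100005
Normaliser: 0.270445 + 0.100005 = 0.37045
P(Species B | 0.8 s) ≈ 0.2700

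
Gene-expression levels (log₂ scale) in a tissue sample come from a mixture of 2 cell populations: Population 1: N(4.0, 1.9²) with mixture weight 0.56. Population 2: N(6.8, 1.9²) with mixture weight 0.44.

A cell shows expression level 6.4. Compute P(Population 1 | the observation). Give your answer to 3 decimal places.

Apply Bayes' rule: the posterior for each component is proportional to its prior times its likelihood at x.
Normal densities:
  p_1 = (1/(1.9·√(2π)))·exp(−(6.4−4.0)²/(2·1.9²)) = 0.209970·exp(-0.79778) = 0.0945547
  p_2 = (1/(1.9·√(2π)))·exp(−(6.4−6.8)²/(2·1.9²)) = 0.209970·exp(-0.02216) = 0.205368
Multiply by the mixture weights:
  π_1·p_1 = 0.56 × 0.0945547 = 0.0529507
  π_2·p_2 = 0.44 × 0.205368 = 0.0903618
Denominator: 0.0529507 + 0.0903618 = 0.143312
P(Population 1 | x) ≈ 0.369

0.369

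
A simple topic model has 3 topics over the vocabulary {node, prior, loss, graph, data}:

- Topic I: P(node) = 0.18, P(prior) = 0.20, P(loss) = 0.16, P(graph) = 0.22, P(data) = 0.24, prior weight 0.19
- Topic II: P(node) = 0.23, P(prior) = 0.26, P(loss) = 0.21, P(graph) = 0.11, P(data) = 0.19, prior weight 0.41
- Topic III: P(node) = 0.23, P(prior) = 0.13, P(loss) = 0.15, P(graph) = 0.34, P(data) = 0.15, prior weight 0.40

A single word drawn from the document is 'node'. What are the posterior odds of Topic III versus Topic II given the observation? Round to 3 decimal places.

Posterior odds = (w_i f_i(x)) / (w_j f_j(x)); the normalising sum cancels.
Evaluate each component's likelihood at the observed value:
  L_I = P(node | comp) = 0.18
  L_II = P(node | comp) = 0.23
  L_III = P(node | comp) = 0.23
0.092 / 0.0943 ≈ 0.976

0.976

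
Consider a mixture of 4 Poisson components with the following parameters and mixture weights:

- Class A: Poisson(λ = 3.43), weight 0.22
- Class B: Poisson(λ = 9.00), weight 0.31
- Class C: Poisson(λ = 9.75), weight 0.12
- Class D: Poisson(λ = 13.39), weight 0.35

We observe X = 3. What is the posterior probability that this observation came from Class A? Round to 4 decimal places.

0.8897

Apply Bayes' rule: the posterior for each component is proportional to its prior times its likelihood at x.
Evaluate each component's likelihood at the observed value:
  L_A = e^(−3.43)·3.43^3/3! = 0.217822
  L_B = e^(−9.00)·9.00^3/3! = 0.0149943
  L_C = e^(−9.75)·9.75^3/3! = 0.00900516
  L_D = e^(−13.39)·13.39^3/3! = 0.000612333
Multiply by the mixture weights:
  w_A·L_A = 0.22 × 0.217822 = 0.0479208
  w_B·L_B = 0.31 × 0.0149943 = 0.00464823
  w_C·L_C = 0.12 × 0.00900516 = 0.00108062
  w_D·L_D = 0.35 × 0.000612333 = 0.000214316
Marginal: 0.0479208 + 0.00464823 + 0.00108062 + 0.000214316 = 0.0538639
Responsibility of Class A: 0.0479208 / 0.0538639 ≈ 0.8897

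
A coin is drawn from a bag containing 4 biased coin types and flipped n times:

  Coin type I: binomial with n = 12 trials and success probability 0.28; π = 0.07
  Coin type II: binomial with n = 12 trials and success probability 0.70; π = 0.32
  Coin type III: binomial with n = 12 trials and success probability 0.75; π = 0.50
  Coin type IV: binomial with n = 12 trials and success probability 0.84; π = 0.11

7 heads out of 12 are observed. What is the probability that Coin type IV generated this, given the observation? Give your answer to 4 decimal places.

0.0253

P(component k | x) = w_k·f_k(x) / marginal(x), where marginal(x) = Σ_j w_j·f_j(x).
Evaluate each component's likelihood at the observed value:
  L_I = C(12,7)·0.28^7·0.72^5 = 792·0.000134929·0.193492 = 0.0206773
  L_II = C(12,7)·0.70^7·0.30^5 = 792·0.0823543·0.00243 = 0.158496
  L_III = C(12,7)·0.75^7·0.25^5 = 792·0.133484·0.000976562 = 0.103241
  L_IV = C(12,7)·0.84^7·0.16^5 = 792·0.29509·0.000104858 = 0.0245064
Multiply by the mixture weights:
  w_I·L_I = 0.07 × 0.0206773 = 0.00144741
  w_II·L_II = 0.32 × 0.158496 = 0.0507187
  w_III·L_III = 0.50 × 0.103241 = 0.0516207
  w_IV·L_IV = 0.11 × 0.0245064 = 0.00269571
Marginal: 0.00144741 + 0.0507187 + 0.0516207 + 0.00269571 = 0.106482
P(Coin type IV | 7 heads out of 12) = 0.00269571 / 0.106482 ≈ 0.0253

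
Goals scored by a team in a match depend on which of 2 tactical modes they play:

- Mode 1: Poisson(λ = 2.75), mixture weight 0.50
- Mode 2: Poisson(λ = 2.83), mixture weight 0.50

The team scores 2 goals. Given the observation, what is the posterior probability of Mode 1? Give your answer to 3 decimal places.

0.506

By Bayes' theorem, P(k | x) = w_k f_k(x) / Σ_j w_j f_j(x).
Poisson probabilities:
  f_1 = e^(−2.75)·2.75^2/2! = 0.241727
  f_2 = e^(−2.83)·2.83^2/2! = 0.236314
Unnormalised posteriors:
  w_1·f_1 = 0.50 × 0.241727 = 0.120864
  w_2·f_2 = 0.50 × 0.236314 = 0.118157
Normaliser: 0.120864 + 0.118157 = 0.239021
P(Mode 1 | 2 goals) = 0.120864 / 0.239021 ≈ 0.506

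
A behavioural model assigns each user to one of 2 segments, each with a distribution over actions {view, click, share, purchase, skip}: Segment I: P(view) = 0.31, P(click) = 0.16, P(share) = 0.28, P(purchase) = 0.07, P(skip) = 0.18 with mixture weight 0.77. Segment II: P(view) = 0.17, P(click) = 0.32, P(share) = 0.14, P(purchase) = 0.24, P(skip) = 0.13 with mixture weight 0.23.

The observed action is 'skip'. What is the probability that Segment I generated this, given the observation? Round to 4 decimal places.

0.8226

Apply Bayes' rule: the posterior for each component is proportional to its prior times its likelihood at x.
Categorical probabilities:
  L_I = P(skip | comp) = 0.18
  L_II = P(skip | comp) = 0.13
Unnormalised posteriors:
  π_I·L_I = 0.77 × 0.18 = 0.1386
  π_II·L_II = 0.23 × 0.13 = 0.0299
Denominator: 0.1386 + 0.0299 = 0.1685
P(Segment I | the observation) = 0.1386 / 0.1685 ≈ 0.8226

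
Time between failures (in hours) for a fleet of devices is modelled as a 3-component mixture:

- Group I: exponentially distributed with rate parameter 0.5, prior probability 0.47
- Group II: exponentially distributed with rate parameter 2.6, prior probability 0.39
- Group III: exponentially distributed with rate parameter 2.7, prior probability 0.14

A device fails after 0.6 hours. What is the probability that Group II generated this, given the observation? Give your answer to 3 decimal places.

0.461

Apply Bayes' rule: the posterior for each component is proportional to its prior times its likelihood at x.
Component likelihoods at x = 0.6 hours:
  f_I = 0.5·e^(−0.5·0.6) = 0.5·e^(−0.3000) = 0.370409
  f_II = 2.6·e^(−2.6·0.6) = 2.6·e^(−1.5600) = 0.546354
  f_III = 2.7·e^(−2.7·0.6) = 2.7·e^(−1.6200) = 0.534326
Weight by the priors:
  π_I·f_I = 0.47 × 0.370409 = 0.174092
  π_II·f_II = 0.39 × 0.546354 = 0.213078
  π_III·f_III = 0.14 × 0.534326 = 0.0748057
Sum: 0.174092 + 0.213078 + 0.0748057 = 0.461976
P(Group II | data) = 0.213078 / 0.461976 ≈ 0.461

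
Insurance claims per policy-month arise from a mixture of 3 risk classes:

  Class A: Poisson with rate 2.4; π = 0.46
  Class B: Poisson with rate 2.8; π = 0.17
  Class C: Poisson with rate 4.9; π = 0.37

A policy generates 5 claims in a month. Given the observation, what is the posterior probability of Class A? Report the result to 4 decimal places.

By Bayes' theorem, P(k | x) = w_k f_k(x) / Σ_j w_j f_j(x).
Evaluate each component's likelihood at the observed value:
  L_A = 0.0601961
  L_B = 0.0872136
  L_C = 0.17529
Multiply by the mixture weights:
  w_A·L_A = 0.46 × 0.0601961 = 0.0276902
  w_B·L_B = 0.17 × 0.0872136 = 0.0148263
  w_C·L_C = 0.37 × 0.17529 = 0.0648572
Evidence: 0.0276902 + 0.0148263 + 0.0648572 = 0.107374
Responsibility of Class A: 0.0276902 / 0.107374 ≈ 0.2579

0.2579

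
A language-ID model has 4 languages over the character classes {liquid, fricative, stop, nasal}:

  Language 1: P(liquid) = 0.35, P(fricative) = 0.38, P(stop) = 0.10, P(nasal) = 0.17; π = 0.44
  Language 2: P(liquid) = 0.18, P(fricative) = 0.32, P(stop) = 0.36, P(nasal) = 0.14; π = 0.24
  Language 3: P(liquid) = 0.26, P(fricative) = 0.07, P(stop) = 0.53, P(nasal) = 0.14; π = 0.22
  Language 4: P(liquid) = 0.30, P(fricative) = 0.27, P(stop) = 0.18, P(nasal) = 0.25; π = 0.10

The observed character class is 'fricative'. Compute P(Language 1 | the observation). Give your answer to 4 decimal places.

0.5838

By Bayes' theorem, P(k | x) = π_k f_k(x) / Σ_j π_j f_j(x).
Evaluate each component's likelihood at the observed value:
  p_1 = P(fricative | comp) = 0.38
  p_2 = P(fricative | comp) = 0.32
  p_3 = P(fricative | comp) = 0.07
  p_4 = P(fricative | comp) = 0.27
Unnormalised posteriors:
  π_1·p_1 = 0.44 × 0.38 = 0.1672
  π_2·p_2 = 0.24 × 0.32 = 0.0768
  π_3·p_3 = 0.22 × 0.07 = 0.0154
  π_4·p_4 = 0.10 × 0.27 = 0.027
Denominator: 0.1672 + 0.0768 + 0.0154 + 0.027 = 0.2864
Responsibility of Language 1: 0.1672 / 0.2864 ≈ 0.5838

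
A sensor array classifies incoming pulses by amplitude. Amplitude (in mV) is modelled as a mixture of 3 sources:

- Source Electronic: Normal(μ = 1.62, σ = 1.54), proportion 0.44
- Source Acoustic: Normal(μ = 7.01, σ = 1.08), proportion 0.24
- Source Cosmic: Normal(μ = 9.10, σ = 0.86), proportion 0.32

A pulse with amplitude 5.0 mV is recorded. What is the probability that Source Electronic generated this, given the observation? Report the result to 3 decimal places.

Apply Bayes' rule: the posterior for each component is proportional to its prior times its likelihood at x.
Component likelihoods at x = 5.0 mV:
  p_Electronic = 0.0232999
  p_Acoustic = 0.0653651
  p_Cosmic = 5.38245e-06
Multiply by the mixture weights:
  w_Electronic·p_Electronic = 0.44 × 0.0232999 = 0.010252
  w_Acoustic·p_Acoustic = 0.24 × 0.0653651 = 0.0156876
  w_Cosmic·p_Cosmic = 0.32 × 5.38245e-06 = 1.72238e-06
Evidence: 0.010252 + 0.0156876 + 1.72238e-06 = 0.0259413
P(Source Electronic | the observation) = 0.010252 / 0.0259413 ≈ 0.395

0.395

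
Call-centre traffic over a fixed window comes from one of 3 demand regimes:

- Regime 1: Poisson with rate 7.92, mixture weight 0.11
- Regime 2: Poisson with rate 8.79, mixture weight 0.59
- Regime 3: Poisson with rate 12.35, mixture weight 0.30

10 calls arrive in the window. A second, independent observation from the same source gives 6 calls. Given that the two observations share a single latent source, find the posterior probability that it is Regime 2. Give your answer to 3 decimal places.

Apply Bayes' rule: the posterior for each component is proportional to its prior times its likelihood at x.
Since both observations come from the same component, the likelihood for component k is f_k(x₁)·f_k(x₂).
  f_1 = [e^(−7.92)·7.92^10/10! = 0.0972471] × [0.124568] = 0.0121139
  f_2 = [e^(−8.79)·8.79^10/10! = 0.115525] × [0.0975332] = 0.0112675
  f_3 = [e^(−12.35)·12.35^10/10! = 0.0984849] × [0.021337] = 0.00210137
Prior × likelihood for each component:
  π_1·f_1 = 0.11 × 0.0121139 = 0.00133253
  π_2·f_2 = 0.59 × 0.0112675 = 0.00664785
  π_3·f_3 = 0.30 × 0.00210137 = 0.00063041
Denominator: 0.00133253 + 0.00664785 + 0.00063041 = 0.00861079
P(Regime 2 | x₁,x₂) = 0.00664785 / 0.00861079 ≈ 0.772

0.772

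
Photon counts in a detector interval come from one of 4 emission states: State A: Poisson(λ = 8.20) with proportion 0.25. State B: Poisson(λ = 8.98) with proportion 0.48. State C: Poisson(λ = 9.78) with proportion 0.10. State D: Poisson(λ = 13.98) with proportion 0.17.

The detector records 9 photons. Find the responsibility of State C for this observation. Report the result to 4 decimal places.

0.1102

The responsibility of component k is π_k f_k(x) divided by Σ_j π_j f_j(x).
Poisson probabilities:
  L_A = e^(−8.20)·8.20^9/9! = 0.126866
  L_B = e^(−8.98)·8.98^9/9! = 0.131753
  L_C = e^(−9.78)·9.78^9/9! = 0.127611
  L_D = e^(−13.98)·13.98^9/9! = 0.0476831
Unnormalised posteriors:
  π_A·L_A = 0.25 × 0.126866 = 0.0317166
  π_B·L_B = 0.48 × 0.131753 = 0.0632413
  π_C·L_C = 0.10 × 0.127611 = 0.0127611
  π_D·L_D = 0.17 × 0.0476831 = 0.00810613
Evidence: 0.0317166 + 0.0632413 + 0.0127611 + 0.00810613 = 0.115825
Responsibility of State C: 0.0127611 / 0.115825 ≈ 0.1102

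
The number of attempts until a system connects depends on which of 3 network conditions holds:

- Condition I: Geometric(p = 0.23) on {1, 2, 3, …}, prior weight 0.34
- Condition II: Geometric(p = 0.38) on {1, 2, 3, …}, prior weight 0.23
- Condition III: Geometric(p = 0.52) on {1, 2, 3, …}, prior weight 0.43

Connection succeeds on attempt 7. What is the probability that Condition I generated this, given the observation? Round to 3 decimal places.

0.679

Apply Bayes' rule: the posterior for each component is proportional to its prior times its likelihood at x.
Geometric probabilities:
  L_I = 0.0479371
  L_II = 0.0215841
  L_III = 0.00635991
Prior × likelihood for each component:
  π_I·L_I = 0.34 × 0.0479371 = 0.0162986
  π_II·L_II = 0.23 × 0.0215841 = 0.00496434
  π_III·L_III = 0.43 × 0.00635991 = 0.00273476
Sum: 0.0162986 + 0.00496434 + 0.00273476 = 0.0239977
P(Condition I | data) ≈ 0.679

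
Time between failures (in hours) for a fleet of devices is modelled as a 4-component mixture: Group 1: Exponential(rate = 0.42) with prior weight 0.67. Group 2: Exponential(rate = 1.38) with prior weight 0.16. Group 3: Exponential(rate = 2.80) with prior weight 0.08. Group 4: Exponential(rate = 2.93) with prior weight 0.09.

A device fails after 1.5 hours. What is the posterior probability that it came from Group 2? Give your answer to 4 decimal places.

The responsibility of component k is π_k f_k(x) divided by Σ_j π_j f_j(x).
Evaluate each component's likelihood at the observed value:
  L_1 = 0.42·e^(−0.42·1.5) = 0.42·e^(−0.6300) = 0.223689
  L_2 = 1.38·e^(−1.38·1.5) = 1.38·e^(−2.0700) = 0.174136
  L_3 = 2.80·e^(−2.80·1.5) = 2.80·e^(−4.2000) = 0.0419876
  L_4 = 2.93·e^(−2.93·1.5) = 2.93·e^(−4.3950) = 0.0361529
Prior × likelihood for each component:
  π_1·L_1 = 0.67 × 0.223689 = 0.149871
  π_2·L_2 = 0.16 × 0.174136 = 0.0278618
  π_3·L_3 = 0.08 × 0.0419876 = 0.00335901
  π_4·L_4 = 0.09 × 0.0361529 = 0.00325376
Normaliser: 0.149871 + 0.0278618 + 0.00335901 + 0.00325376 = 0.184346
Responsibility of Group 2: 0.0278618 / 0.184346 ≈ 0.1511

0.1511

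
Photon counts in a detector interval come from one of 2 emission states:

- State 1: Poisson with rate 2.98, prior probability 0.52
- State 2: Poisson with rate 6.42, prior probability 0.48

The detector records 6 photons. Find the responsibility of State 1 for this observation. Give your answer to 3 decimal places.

By Bayes' theorem, P(k | x) = P(Z=k) f_k(x) / Σ_j P(Z=j) f_j(x).
Poisson probabilities:
  f_1 = 0.0494046
  f_2 = 0.158382
Prior × likelihood for each component:
  P(Z=1)·f_1 = 0.52 × 0.0494046 = 0.0256904
  P(Z=2)·f_2 = 0.48 × 0.158382 = 0.0760236
Sum: 0.0256904 + 0.0760236 = 0.101714
P(State 1 | 6 photons) = 0.0256904 / 0.101714 ≈ 0.253

0.253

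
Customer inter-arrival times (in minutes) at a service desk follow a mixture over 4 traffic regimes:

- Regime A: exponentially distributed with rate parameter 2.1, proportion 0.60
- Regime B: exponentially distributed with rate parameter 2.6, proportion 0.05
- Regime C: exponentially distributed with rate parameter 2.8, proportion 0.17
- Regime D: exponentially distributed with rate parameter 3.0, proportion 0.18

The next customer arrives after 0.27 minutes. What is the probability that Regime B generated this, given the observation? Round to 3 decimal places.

By Bayes' theorem, P(k | x) = w_k f_k(x) / Σ_j w_j f_j(x).
Evaluate each component's likelihood at the observed value:
  L_A = 2.1·e^(−2.1·0.27) = 2.1·e^(−0.5670) = 1.19117
  L_B = 2.6·e^(−2.6·0.27) = 2.6·e^(−0.7020) = 1.28854
  L_C = 2.8·e^(−2.8·0.27) = 2.8·e^(−0.7560) = 1.31471
  L_D = 3.0·e^(−3.0·0.27) = 3.0·e^(−0.8100) = 1.33457
Unnormalised posteriors:
  w_A·L_A = 0.60 × 1.19117 = 0.714703
  w_B·L_B = 0.05 × 1.28854 = 0.0644271
  w_C·L_C = 0.17 × 1.31471 = 0.223501
  w_D·L_D = 0.18 × 1.33457 = 0.240223
Sum: 0.714703 + 0.0644271 + 0.223501 + 0.240223 = 1.24285
So the posterior for Regime B is 0.0644271 / 1.24285 ≈ 0.052.

0.052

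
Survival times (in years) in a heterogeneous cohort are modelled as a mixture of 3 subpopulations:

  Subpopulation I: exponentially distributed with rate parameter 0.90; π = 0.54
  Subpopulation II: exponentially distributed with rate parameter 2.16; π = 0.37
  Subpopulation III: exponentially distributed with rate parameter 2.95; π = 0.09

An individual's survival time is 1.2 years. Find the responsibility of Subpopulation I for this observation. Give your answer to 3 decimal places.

By Bayes' theorem, P(k | x) = π_k f_k(x) / Σ_j π_j f_j(x).
Evaluate each component's likelihood at the observed value:
  L_I = 0.305636
  L_II = 0.16172
  L_III = 0.0855893
Unnormalised posteriors:
  π_I·L_I = 0.54 × 0.305636 = 0.165043
  π_II·L_II = 0.37 × 0.16172 = 0.0598362
  π_III·L_III = 0.09 × 0.0855893 = 0.00770304
Denominator: 0.165043 + 0.0598362 + 0.00770304 = 0.232583
P(Subpopulation I | 1.2 years) = 0.165043 / 0.232583 ≈ 0.710

0.710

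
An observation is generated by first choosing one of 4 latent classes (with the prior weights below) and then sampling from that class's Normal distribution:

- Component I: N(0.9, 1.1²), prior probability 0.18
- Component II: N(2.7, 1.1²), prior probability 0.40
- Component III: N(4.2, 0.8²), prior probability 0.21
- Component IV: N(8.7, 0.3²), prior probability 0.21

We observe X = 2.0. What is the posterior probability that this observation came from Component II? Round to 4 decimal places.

0.7384

By Bayes' theorem, P(k | x) = w_k f_k(x) / Σ_j w_j f_j(x).
Normal densities:
  f_I = 0.219973
  f_II = 0.296198
  f_III = 0.011367
  f_IV = 6.53989e-109
Prior × likelihood for each component:
  w_I·f_I = 0.18 × 0.219973 = 0.0395952
  w_II·f_II = 0.40 × 0.296198 = 0.118479
  w_III·f_III = 0.21 × 0.011367 = 0.00238706
  w_IV·f_IV = 0.21 × 6.53989e-109 = 1.37338e-109
Normaliser: 0.0395952 + 0.118479 + 0.00238706 + 1.37338e-109 = 0.160461
Responsibility of Component II: 0.118479 / 0.160461 ≈ 0.7384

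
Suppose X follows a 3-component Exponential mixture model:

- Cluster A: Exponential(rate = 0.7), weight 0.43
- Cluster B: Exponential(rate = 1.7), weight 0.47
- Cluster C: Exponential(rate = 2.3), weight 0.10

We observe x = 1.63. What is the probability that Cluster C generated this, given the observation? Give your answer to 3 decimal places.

By Bayes' theorem, P(k | x) = w_k f_k(x) / Σ_j w_j f_j(x).
Exponential densities:
  L_A = 0.7·e^(−0.7·1.63) = 0.7·e^(−1.1410) = 0.22365
  L_B = 1.7·e^(−1.7·1.63) = 1.7·e^(−2.7710) = 0.106419
  L_C = 2.3·e^(−2.3·1.63) = 2.3·e^(−3.7490) = 0.0541449
Weight by the priors:
  w_A·L_A = 0.43 × 0.22365 = 0.0961693
  w_B·L_B = 0.47 × 0.106419 = 0.0500169
  w_C·L_C = 0.10 × 0.0541449 = 0.00541449
Normaliser: 0.0961693 + 0.0500169 + 0.00541449 = 0.151601
P(Cluster C | 1.63) ≈ 0.036

0.036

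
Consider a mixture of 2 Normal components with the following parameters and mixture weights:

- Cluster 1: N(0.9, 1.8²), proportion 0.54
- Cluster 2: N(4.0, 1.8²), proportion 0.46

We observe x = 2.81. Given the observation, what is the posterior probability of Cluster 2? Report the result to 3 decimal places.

Posterior ∝ prior × likelihood, so P(k | x) ∝ P(Z=k) f_k(x); normalise over all components.
Component likelihoods at x = 2.81:
  L_1 = (1/(1.8·√(2π)))·exp(−(2.81−0.9)²/(2·1.8²)) = 0.221635·exp(-0.56298) = 0.126223
  L_2 = (1/(1.8·√(2π)))·exp(−(2.81−4.0)²/(2·1.8²)) = 0.221635·exp(-0.21853) = 0.178127
Prior × likelihood for each component:
  P(Z=1)·L_1 = 0.54 × 0.126223 = 0.0681605
  P(Z=2)·L_2 = 0.46 × 0.178127 = 0.0819384
Denominator: 0.0681605 + 0.0819384 = 0.150099
Responsibility of Cluster 2: 0.0819384 / 0.150099 ≈ 0.546

0.546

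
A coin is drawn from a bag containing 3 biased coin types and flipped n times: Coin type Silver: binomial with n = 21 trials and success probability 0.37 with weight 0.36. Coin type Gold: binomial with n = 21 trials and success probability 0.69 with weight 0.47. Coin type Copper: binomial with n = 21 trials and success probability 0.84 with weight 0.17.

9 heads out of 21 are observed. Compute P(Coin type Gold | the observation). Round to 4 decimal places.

0.0670

Posterior ∝ prior × likelihood, so P(k | x) ∝ π_k f_k(x); normalise over all components.
Evaluate each component's likelihood at the observed value:
  L_Silver = C(21,9)·0.37^9·0.63^12 = 293930·0.000129962·0.00390919 = 0.14933
  L_Gold = C(21,9)·0.69^9·0.31^12 = 293930·0.0354521·7.87663e-07 = 0.00820779
  L_Copper = C(21,9)·0.84^9·0.16^12 = 293930·0.208216·2.81475e-10 = 1.72265e-05
Multiply by the mixture weights:
  π_Silver·L_Silver = 0.36 × 0.14933 = 0.0537587
  π_Gold·L_Gold = 0.47 × 0.00820779 = 0.00385766
  π_Copper·L_Copper = 0.17 × 1.72265e-05 = 2.92851e-06
Denominator: 0.0537587 + 0.00385766 + 2.92851e-06 = 0.0576193
P(Coin type Gold | data) = 0.00385766 / 0.0576193 ≈ 0.0670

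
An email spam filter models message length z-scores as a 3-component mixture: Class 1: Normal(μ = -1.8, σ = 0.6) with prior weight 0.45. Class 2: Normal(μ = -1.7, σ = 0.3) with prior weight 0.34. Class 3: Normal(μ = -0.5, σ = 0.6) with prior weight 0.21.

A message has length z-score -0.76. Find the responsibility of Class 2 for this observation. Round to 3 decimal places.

Posterior ∝ prior × likelihood, so P(k | x) ∝ w_k f_k(x); normalise over all components.
Evaluate each component's likelihood at the observed value:
  L_1 = 0.148031
  L_2 = 0.00981489
  L_3 = 0.605318
Prior × likelihood for each component:
  w_1·L_1 = 0.45 × 0.148031 = 0.0666138
  w_2·L_2 = 0.34 × 0.00981489 = 0.00333706
  w_3·L_3 = 0.21 × 0.605318 = 0.127117
Normaliser: 0.0666138 + 0.00333706 + 0.127117 = 0.197068
P(Class 2 | the observation) ≈ 0.017

0.017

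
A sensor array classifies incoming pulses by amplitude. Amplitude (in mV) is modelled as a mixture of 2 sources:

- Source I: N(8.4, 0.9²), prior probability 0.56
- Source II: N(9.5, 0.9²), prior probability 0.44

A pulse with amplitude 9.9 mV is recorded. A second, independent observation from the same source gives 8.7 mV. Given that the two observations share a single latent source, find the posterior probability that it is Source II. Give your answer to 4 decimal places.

By Bayes' theorem, P(k | x) = P(Z=k) f_k(x) / Σ_j P(Z=j) f_j(x).
Since both observations come from the same component, the likelihood for component k is f_k(x₁)·f_k(x₂).
  L_I = [(1/(0.9·√(2π)))·exp(−(9.9−8.4)²/(2·0.9²)) = 0.443269·exp(-1.38889) = 0.11053] × [0.419315] = 0.0463469
  L_II = [(1/(0.9·√(2π)))·exp(−(9.9−9.5)²/(2·0.9²)) = 0.443269·exp(-0.09877) = 0.401582] × [0.298603] = 0.119914
Unnormalised posteriors:
  P(Z=I)·L_I = 0.56 × 0.0463469 = 0.0259543
  P(Z=II)·L_II = 0.44 × 0.119914 = 0.052762
Marginal: 0.0259543 + 0.052762 = 0.0787163
Responsibility of Source II: 0.052762 / 0.0787163 ≈ 0.6703

0.6703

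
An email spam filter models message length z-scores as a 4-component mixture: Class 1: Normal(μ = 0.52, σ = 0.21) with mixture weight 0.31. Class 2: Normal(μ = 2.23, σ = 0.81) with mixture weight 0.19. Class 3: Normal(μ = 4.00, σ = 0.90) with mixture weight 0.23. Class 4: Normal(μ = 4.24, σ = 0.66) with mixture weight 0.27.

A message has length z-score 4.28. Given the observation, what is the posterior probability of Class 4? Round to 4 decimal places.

By Bayes' theorem, P(k | x) = w_k f_k(x) / Σ_j w_j f_j(x).
Component likelihoods at x = 4.28:
  p_1 = (1/(0.21·√(2π)))·exp(−(4.28−0.52)²/(2·0.21²)) = 1.899725·exp(-160.29025) = 4.62935e-70
  p_2 = (1/(0.81·√(2π)))·exp(−(4.28−2.23)²/(2·0.81²)) = 0.492521·exp(-3.20264) = 0.0200234
  p_3 = (1/(0.90·√(2π)))·exp(−(4.28−4.00)²/(2·0.90²)) = 0.443269·exp(-0.04840) = 0.422328
  p_4 = (1/(0.66·√(2π)))·exp(−(4.28−4.24)²/(2·0.66²)) = 0.604458·exp(-0.00184) = 0.603349
Unnormalised posteriors:
  w_1·p_1 = 0.31 × 4.62935e-70 = 1.4351e-70
  w_2·p_2 = 0.19 × 0.0200234 = 0.00380444
  w_3·p_3 = 0.23 × 0.422328 = 0.0971354
  w_4·p_4 = 0.27 × 0.603349 = 0.162904
Denominator: 1.4351e-70 + 0.00380444 + 0.0971354 + 0.162904 = 0.263844
Responsibility of Class 4: 0.162904 / 0.263844 ≈ 0.6174

0.6174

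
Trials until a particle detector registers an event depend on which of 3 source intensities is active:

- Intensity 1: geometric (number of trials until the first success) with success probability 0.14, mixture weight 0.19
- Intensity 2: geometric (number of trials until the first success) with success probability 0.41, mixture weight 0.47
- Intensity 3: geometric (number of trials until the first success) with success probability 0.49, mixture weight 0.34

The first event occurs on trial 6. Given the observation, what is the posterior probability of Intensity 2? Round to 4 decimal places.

P(component k | x) = π_k·f_k(x) / marginal(x), where marginal(x) = Σ_j π_j·f_j(x).
Evaluate each component's likelihood at the observed value:
  L_1 = 0.0658598
  L_2 = 0.0293119
  L_3 = 0.0169062
Unnormalised posteriors:
  π_1·L_1 = 0.19 × 0.0658598 = 0.0125134
  π_2·L_2 = 0.47 × 0.0293119 = 0.0137766
  π_3·L_3 = 0.34 × 0.0169062 = 0.00574812
Marginal: 0.0125134 + 0.0137766 + 0.00574812 = 0.0320381
P(Intensity 2 | data) = 0.0137766 / 0.0320381 ≈ 0.4300

0.4300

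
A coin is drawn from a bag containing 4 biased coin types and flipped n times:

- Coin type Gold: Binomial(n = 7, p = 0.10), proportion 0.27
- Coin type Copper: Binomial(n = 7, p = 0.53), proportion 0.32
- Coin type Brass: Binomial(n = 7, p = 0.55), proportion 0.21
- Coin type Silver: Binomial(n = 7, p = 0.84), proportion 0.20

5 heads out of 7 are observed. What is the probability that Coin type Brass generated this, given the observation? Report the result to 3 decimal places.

0.296

The responsibility of component k is π_k f_k(x) divided by Σ_j π_j f_j(x).
Component likelihoods at x = 5 heads out of 7:
  f_Gold = 0.0001701
  f_Copper = 0.193997
  f_Brass = 0.214022
  f_Silver = 0.224831
Prior × likelihood for each component:
  π_Gold·f_Gold = 0.27 × 0.0001701 = 4.5927e-05
  π_Copper·f_Copper = 0.32 × 0.193997 = 0.0620789
  π_Brass·f_Brass = 0.21 × 0.214022 = 0.0449446
  π_Silver·f_Silver = 0.20 × 0.224831 = 0.0449661
Normaliser: 4.5927e-05 + 0.0620789 + 0.0449446 + 0.0449661 = 0.152036
Responsibility of Coin type Brass: 0.0449446 / 0.152036 ≈ 0.296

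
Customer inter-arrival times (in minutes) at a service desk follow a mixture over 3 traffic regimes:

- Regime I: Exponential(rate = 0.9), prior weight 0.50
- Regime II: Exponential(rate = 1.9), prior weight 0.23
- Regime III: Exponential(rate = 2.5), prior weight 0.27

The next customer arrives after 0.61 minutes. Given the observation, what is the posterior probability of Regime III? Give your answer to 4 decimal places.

The responsibility of component k is π_k f_k(x) divided by Σ_j π_j f_j(x).
Component likelihoods at x = 0.61 minutes:
  p_I = 0.9·e^(−0.9·0.61) = 0.9·e^(−0.5490) = 0.519774
  p_II = 1.9·e^(−1.9·0.61) = 1.9·e^(−1.1590) = 0.59622
  p_III = 2.5·e^(−2.5·0.61) = 2.5·e^(−1.5250) = 0.544053
Unnormalised posteriors:
  π_I·p_I = 0.50 × 0.519774 = 0.259887
  π_II·p_II = 0.23 × 0.59622 = 0.137131
  π_III·p_III = 0.27 × 0.544053 = 0.146894
Evidence: 0.259887 + 0.137131 + 0.146894 = 0.543912
P(Regime III | 0.61 minutes) ≈ 0.2701

0.2701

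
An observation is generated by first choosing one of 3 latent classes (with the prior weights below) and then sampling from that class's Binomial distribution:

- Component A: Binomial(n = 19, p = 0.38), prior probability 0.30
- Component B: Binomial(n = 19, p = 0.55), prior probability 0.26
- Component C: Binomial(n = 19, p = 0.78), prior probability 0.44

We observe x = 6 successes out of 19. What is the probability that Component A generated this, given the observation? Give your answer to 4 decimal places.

Apply Bayes' rule: the posterior for each component is proportional to its prior times its likelihood at x.
Binomial probabilities:
  L_A = C(19,6)·0.38^6·0.62^13 = 27132·0.00301094·0.00200029 = 0.163409
  L_B = C(19,6)·0.55^6·0.45^13 = 27132·0.0276806·3.10286e-05 = 0.0233035
  L_C = C(19,6)·0.78^6·0.22^13 = 27132·0.2252·2.8281e-09 = 1.728e-05
Unnormalised posteriors:
  w_A·L_A = 0.30 × 0.163409 = 0.0490226
  w_B·L_B = 0.26 × 0.0233035 = 0.0060589
  w_C·L_C = 0.44 × 1.728e-05 = 7.60321e-06
Normaliser: 0.0490226 + 0.0060589 + 7.60321e-06 = 0.0550891
P(Component A | the observation) ≈ 0.8899

0.8899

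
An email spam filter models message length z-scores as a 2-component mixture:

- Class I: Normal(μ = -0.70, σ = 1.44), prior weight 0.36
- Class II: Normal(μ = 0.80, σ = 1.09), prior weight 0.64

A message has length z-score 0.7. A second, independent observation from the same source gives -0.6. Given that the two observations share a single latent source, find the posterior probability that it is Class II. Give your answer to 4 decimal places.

Apply Bayes' rule: the posterior for each component is proportional to its prior times its likelihood at x.
Since both observations come from the same component, the likelihood for component k is f_k(x₁)·f_k(x₂).
  p_I = [(1/(1.44·√(2π)))·exp(−(0.7−-0.70)²/(2·1.44²)) = 0.277043·exp(-0.47261) = 0.172702] × [0.276376] = 0.0477306
  p_II = [(1/(1.09·√(2π)))·exp(−(0.7−0.80)²/(2·1.09²)) = 0.366002·exp(-0.00421) = 0.364465] × [0.16042] = 0.0584673
Prior × likelihood for each component:
  w_I·p_I = 0.36 × 0.0477306 = 0.017183
  w_II·p_II = 0.64 × 0.0584673 = 0.0374191
Denominator: 0.017183 + 0.0374191 = 0.0546021
P(Class II | x₁, x₂) = 0.0374191 / 0.0546021 ≈ 0.6853

0.6853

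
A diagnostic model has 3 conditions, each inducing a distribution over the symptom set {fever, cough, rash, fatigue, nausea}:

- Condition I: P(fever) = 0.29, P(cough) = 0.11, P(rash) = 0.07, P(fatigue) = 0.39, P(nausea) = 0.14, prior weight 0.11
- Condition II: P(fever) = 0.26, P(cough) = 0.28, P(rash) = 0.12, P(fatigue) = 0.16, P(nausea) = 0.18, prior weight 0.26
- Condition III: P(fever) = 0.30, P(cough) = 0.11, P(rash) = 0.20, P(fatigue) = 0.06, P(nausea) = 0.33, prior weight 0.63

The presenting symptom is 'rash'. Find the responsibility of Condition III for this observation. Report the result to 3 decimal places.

Apply Bayes' rule: the posterior for each component is proportional to its prior times its likelihood at x.
Evaluate each component's likelihood at the observed value:
  f_I = 0.07
  f_II = 0.12
  f_III = 0.2
Unnormalised posteriors:
  π_I·f_I = 0.11 × 0.07 = 0.0077
  π_II·f_II = 0.26 × 0.12 = 0.0312
  π_III·f_III = 0.63 × 0.2 = 0.126
Normaliser: 0.0077 + 0.0312 + 0.126 = 0.1649
P(Condition III | x) = 0.126 / 0.1649 ≈ 0.764

0.764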